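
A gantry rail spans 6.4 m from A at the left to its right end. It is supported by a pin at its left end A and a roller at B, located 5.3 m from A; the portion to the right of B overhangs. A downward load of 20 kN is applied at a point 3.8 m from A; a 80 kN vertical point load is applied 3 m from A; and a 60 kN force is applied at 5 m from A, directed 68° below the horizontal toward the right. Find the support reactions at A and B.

Taking moments about A: B_y·5.3 − 20·3.8 − 80·3 − 60·sin68°·5 = 0 → B_y = 594.155/5.3 = 112.105 ≈ 112.1 kN.
ΣF_y = 0: A_y + 112.105 − 20 − 80 − 60·sin68° = 0 → A_y = 43.53 kN.
ΣF_x = 0: A_x + 60·cos68° = 0 → A_x = -22.48 kN.

A_x = -22.48 kN, A_y = 43.53 kN, B_y = 112.1 kN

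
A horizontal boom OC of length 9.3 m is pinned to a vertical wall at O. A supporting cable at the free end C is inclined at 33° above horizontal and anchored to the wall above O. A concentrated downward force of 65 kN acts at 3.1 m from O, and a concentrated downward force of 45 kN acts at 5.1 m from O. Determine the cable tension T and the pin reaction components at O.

ΣM about O: T·sin33°·9.3 − 65·3.1 − 45·5.1 = 0 → T = 431/(9.3·0.544639) = 85.0914 ≈ 85.09 kN.
ΣF_x = 0: O_x − T·cos33° = 0 → O_x = 85.0914 × 0.838671 = 71.36 kN.
ΣF_y = 0: O_y + T·sin33° − 65 − 45 = 0 → O_y = 110 − 85.0914 × 0.544639 = 63.66 kN.

T = 85.09 kN, O_x = 71.36 kN, O_y = 63.66 kN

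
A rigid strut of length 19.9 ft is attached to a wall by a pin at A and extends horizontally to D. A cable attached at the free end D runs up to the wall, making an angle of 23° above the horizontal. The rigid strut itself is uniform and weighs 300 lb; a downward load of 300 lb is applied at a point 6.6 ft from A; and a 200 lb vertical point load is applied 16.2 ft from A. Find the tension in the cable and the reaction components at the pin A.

T = 1055 lb, A_x = 971.3 lb, A_y = 387.7 lb

ΣM about A: T·sin23°·19.9 − 300·9.95 − 300·6.6 − 200·16.2 = 0 → T = 8205/(19.9·0.390731) = 1055.23 ≈ 1055 lb.
ΣF_x = 0: A_x − T·cos23° = 0 → A_x = 1055.23 × 0.920505 = 971.3 lb.
ΣF_y = 0: A_y + T·sin23° − 300 − 300 − 200 = 0 → A_y = 800 − 1055.23 × 0.390731 = 387.7 lb.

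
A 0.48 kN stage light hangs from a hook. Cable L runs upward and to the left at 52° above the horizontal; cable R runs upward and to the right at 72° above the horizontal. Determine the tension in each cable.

ΣF_x = 0: −T_L·cos52° + T_R·cos72° = 0 → T_R = 1.99232·T_L.
ΣF_y = 0: T_L·sin52° + T_R·sin72° = 0.48.
Substitute: T_L·(0.788011 + 1.99232·0.951057) = 0.48 → T_L = 0.178916 ≈ 0.1789 kN.
Then T_R = 1.99232 × 0.178916 = 0.3565 kN.

T_L = 0.1789 kN, T_R = 0.3565 kN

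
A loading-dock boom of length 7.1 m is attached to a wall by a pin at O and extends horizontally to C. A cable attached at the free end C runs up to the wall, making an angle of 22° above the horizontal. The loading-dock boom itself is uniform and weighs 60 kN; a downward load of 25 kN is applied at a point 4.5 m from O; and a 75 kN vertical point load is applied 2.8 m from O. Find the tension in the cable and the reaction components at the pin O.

ΣM about O: T·sin22°·7.1 − 60·3.55 − 25·4.5 − 75·2.8 = 0 → T = 535.5/(7.1·0.374607) = 201.338 ≈ 201.3 kN.
ΣF_x = 0: O_x − T·cos22° = 0 → O_x = 201.338 × 0.927184 = 186.7 kN.
ΣF_y = 0: O_y + T·sin22° − 60 − 25 − 75 = 0 → O_y = 160 − 201.338 × 0.374607 = 84.58 kN.

T = 201.3 kN, O_x = 186.7 kN, O_y = 84.58 kN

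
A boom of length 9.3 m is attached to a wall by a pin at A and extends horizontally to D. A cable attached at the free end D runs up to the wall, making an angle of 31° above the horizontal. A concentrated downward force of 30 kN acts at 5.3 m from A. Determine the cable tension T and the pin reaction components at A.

T = 33.20 kN, A_x = 28.45 kN, A_y = 12.90 kN

ΣM about A: T·sin31°·9.3 − 30·5.3 = 0 → T = 159/(9.3·0.515038) = 33.1952 ≈ 33.20 kN.
ΣF_x = 0: A_x − T·cos31° = 0 → A_x = 33.1952 × 0.857167 = 28.45 kN.
ΣF_y = 0: A_y + T·sin31° − 30 = 0 → A_y = 30 − 33.1952 × 0.515038 = 12.90 kN.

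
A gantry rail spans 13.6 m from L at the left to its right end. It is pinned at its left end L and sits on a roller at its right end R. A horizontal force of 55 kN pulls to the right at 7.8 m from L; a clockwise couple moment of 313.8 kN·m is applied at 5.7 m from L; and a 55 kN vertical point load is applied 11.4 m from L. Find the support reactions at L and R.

L_x = -55.00 kN, L_y = -14.18 kN, R_y = 69.18 kN

Taking moments about L: R_y·13.6 − 313.8 − 55·11.4 = 0 → R_y = 940.8/13.6 = 69.1765 ≈ 69.18 kN.
ΣF_y = 0: L_y + 69.1765 − 55 = 0 → L_y = -14.18 kN.
ΣF_x = 0: L_x + 55 = 0 → L_x = -55.00 kN.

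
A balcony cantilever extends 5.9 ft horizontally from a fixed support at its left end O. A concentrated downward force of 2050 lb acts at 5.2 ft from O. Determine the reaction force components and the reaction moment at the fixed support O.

ΣF_x = 0: O_x = 0.
ΣF_y = 0: O_y − 2050 = 0 → O_y = 2050 lb.
ΣM about O: M_O − 2050·5.2 = 0 → M_O = 10660 lb·ft.

O_x = 0, O_y = 2050 lb, M_O = 10660 lb·ft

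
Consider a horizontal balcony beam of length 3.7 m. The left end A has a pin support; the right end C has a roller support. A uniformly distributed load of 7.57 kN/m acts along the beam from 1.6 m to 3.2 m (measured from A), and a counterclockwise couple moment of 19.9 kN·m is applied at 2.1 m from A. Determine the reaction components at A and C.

Resultant of the distributed load: 7.57 × 1.6 = 12.112 kN at 2.4 m from A.
Taking moments about A: C_y·3.7 − (7.57·1.6)·2.4 + 19.9 = 0 → C_y = 9.1688/3.7 = 2.47805 ≈ 2.478 kN.
ΣF_y = 0: A_y + 2.47805 − 7.57·1.6 = 0 → A_y = 9.634 kN.
ΣF_x = 0: no horizontal applied forces, so A_x = 0.

A_x = 0, A_y = 9.634 kN, C_y = 2.478 kN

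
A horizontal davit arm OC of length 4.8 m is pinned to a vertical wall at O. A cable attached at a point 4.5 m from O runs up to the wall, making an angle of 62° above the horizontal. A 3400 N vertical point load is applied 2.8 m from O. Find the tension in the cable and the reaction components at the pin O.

T = 2396 N, O_x = 1125 N, O_y = 1284 N

ΣM about O: T·sin62°·4.5 − 3400·2.8 = 0 → T = 9520/(4.5·0.882948) = 2396.01 ≈ 2396 N.
ΣF_x = 0: O_x − T·cos62° = 0 → O_x = 2396.01 × 0.469472 = 1125 N.
ΣF_y = 0: O_y + T·sin62° − 3400 = 0 → O_y = 3400 − 2396.01 × 0.882948 = 1284 N.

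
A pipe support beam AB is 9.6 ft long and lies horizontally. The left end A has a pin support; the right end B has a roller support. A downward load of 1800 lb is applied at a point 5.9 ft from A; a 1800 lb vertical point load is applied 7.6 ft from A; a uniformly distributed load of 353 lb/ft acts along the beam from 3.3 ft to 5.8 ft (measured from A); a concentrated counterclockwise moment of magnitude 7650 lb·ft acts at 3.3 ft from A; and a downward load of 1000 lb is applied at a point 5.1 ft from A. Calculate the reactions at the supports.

A_x = 0, A_y = 2799 lb, B_y = 2684 lb

Resultant of the distributed load: 353 × 2.5 = 882.5 lb at 4.55 ft from A.
Moments about A: B_y·9.6 − 1800·5.9 − 1800·7.6 − (353·2.5)·4.55 + 7650 − 1000·5.1 = 0 → B_y = 25765.375/9.6 = 2683.89 ≈ 2684 lb.
ΣF_y = 0: A_y + 2683.89 − 1800 − 1800 − 353·2.5 − 1000 = 0 → A_y = 2799 lb.
ΣF_x = 0: no horizontal applied forces, so A_x = 0.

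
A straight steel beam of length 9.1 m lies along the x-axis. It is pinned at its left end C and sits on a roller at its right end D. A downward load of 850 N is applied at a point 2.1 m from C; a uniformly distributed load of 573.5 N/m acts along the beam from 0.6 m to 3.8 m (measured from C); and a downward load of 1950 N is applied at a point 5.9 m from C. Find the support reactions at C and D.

C_x = 0, C_y = 2731 N, D_y = 1904 N

Resultant of the distributed load: 573.5 × 3.2 = 1835.2 N at 2.2 m from C.
ΣM about C: D_y·9.1 − 850·2.1 − (573.5·3.2)·2.2 − 1950·5.9 = 0 → D_y = 17327.44/9.1 = 1904.11 ≈ 1904 N.
ΣF_y = 0: C_y + 1904.11 − 850 − 573.5·3.2 − 1950 = 0 → C_y = 2731 N.
ΣF_x = 0: no horizontal applied forces, so C_x = 0.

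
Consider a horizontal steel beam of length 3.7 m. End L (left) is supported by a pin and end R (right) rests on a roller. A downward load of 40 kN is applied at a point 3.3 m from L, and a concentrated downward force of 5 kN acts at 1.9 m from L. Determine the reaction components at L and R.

ΣM about L: R_y·3.7 − 40·3.3 − 5·1.9 = 0 → R_y = 141.5/3.7 = 38.2432 ≈ 38.24 kN.
ΣF_y = 0: L_y + 38.2432 − 40 − 5 = 0 → L_y = 6.757 kN.
ΣF_x = 0: no horizontal applied forces, so L_x = 0.

L_x = 0, L_y = 6.757 kN, R_y = 38.24 kN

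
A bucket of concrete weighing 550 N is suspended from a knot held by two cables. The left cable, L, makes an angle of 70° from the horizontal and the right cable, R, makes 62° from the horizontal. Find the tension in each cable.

ΣF_x = 0: −T_L·cos70° + T_R·cos62° = 0 → T_R = 0.728522·T_L.
ΣF_y = 0: T_L·sin70° + T_R·sin62° = 550.
Substitute: T_L·(0.939693 + 0.728522·0.882948) = 550 → T_L = 347.455 ≈ 347.5 N.
Then T_R = 0.728522 × 347.455 = 253.1 N.

T_L = 347.5 N, T_R = 253.1 N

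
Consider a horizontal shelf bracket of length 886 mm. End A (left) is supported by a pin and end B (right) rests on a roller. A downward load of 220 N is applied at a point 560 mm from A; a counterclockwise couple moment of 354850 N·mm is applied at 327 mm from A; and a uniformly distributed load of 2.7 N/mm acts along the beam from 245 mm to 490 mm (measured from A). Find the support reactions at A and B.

Resultant of the distributed load: 2.7 × 245 = 661.5 N at 367.5 mm from A.
Taking moments about A: B_y·886 − 220·560 + 354850 − (2.7·245)·367.5 = 0 → B_y = 11451.25/886 = 12.9247 ≈ 12.92 N.
ΣF_y = 0: A_y + 12.9247 − 220 − 2.7·245 = 0 → A_y = 868.6 N.
ΣF_x = 0: no horizontal applied forces, so A_x = 0.

A_x = 0, A_y = 868.6 N, B_y = 12.92 N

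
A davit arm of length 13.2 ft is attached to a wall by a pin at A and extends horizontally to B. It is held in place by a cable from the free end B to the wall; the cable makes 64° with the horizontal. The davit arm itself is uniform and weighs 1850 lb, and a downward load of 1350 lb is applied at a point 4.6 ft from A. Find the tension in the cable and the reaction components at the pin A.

T = 1553 lb, A_x = 680.6 lb, A_y = 1805 lb

ΣM about A: T·sin64°·13.2 − 1850·6.6 − 1350·4.6 = 0 → T = 18420/(13.2·0.898794) = 1552.59 ≈ 1553 lb.
ΣF_x = 0: A_x − T·cos64° = 0 → A_x = 1552.59 × 0.438371 = 680.6 lb.
ΣF_y = 0: A_y + T·sin64° − 1850 − 1350 = 0 → A_y = 3200 − 1552.59 × 0.898794 = 1805 lb.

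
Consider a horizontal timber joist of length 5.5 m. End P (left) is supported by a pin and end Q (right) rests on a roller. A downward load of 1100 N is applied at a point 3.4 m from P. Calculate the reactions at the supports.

P_x = 0, P_y = 420.0 N, Q_y = 680.0 N

Taking moments about P: Q_y·5.5 − 1100·3.4 = 0 → Q_y = 3740/5.5 = 680.0 N.
ΣF_y = 0: P_y + 680 − 1100 = 0 → P_y = 420.0 N.
ΣF_x = 0: no horizontal applied forces, so P_x = 0.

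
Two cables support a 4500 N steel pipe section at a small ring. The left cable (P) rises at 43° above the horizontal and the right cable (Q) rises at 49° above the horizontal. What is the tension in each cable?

T_P = 2954 N, T_Q = 3293 N

ΣF_x = 0: −T_P·cos43° + T_Q·cos49° = 0 → T_Q = 1.11477·T_P.
ΣF_y = 0: T_P·sin43° + T_Q·sin49° = 4500.
Substitute: T_P·(0.681998 + 1.11477·0.75471) = 4500 → T_P = 2954.06 ≈ 2954 N.
Then T_Q = 1.11477 × 2954.06 = 3293 N.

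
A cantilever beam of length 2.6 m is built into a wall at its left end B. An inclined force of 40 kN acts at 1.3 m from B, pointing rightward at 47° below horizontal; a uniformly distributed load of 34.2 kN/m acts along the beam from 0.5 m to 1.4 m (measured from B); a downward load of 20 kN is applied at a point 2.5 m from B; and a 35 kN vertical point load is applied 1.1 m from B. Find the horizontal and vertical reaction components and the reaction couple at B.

Resultant of the distributed load: 34.2 × 0.9 = 30.78 kN at 0.95 m from B.
ΣF_x = 0: B_x + 40·cos47° = 0 → B_x = -27.28 kN.
ΣF_y = 0: B_y − 40·sin47° − 34.2·0.9 − 20 − 35 = 0 → B_y = 115.0 kN.
ΣM about B: M_B − 40·sin47°·1.3 − (34.2·0.9)·0.95 − 20·2.5 − 35·1.1 = 0 → M_B = 155.8 kN·m.

B_x = -27.28 kN, B_y = 115.0 kN, M_B = 155.8 kN·m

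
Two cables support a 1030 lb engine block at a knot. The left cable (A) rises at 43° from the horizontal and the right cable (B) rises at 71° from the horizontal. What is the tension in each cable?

ΣF_x = 0: −T_A·cos43° + T_B·cos71° = 0 → T_B = 2.24639·T_A.
ΣF_y = 0: T_A·sin43° + T_B·sin71° = 1030.
Substitute: T_A·(0.681998 + 2.24639·0.945519) = 1030 → T_A = 367.07 ≈ 367.1 lb.
Then T_B = 2.24639 × 367.07 = 824.6 lb.

T_A = 367.1 lb, T_B = 824.6 lb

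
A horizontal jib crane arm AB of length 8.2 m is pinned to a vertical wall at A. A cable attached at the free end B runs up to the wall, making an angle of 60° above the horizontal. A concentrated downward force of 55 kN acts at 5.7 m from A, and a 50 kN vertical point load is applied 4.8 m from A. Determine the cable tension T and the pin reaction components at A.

ΣM about A: T·sin60°·8.2 − 55·5.7 − 50·4.8 = 0 → T = 553.5/(8.2·0.866025) = 77.9423 ≈ 77.94 kN.
ΣF_x = 0: A_x − T·cos60° = 0 → A_x = 77.9423 × 0.5 = 38.97 kN.
ΣF_y = 0: A_y + T·sin60° − 55 − 50 = 0 → A_y = 105 − 77.9423 × 0.866025 = 37.50 kN.

T = 77.94 kN, A_x = 38.97 kN, A_y = 37.50 kN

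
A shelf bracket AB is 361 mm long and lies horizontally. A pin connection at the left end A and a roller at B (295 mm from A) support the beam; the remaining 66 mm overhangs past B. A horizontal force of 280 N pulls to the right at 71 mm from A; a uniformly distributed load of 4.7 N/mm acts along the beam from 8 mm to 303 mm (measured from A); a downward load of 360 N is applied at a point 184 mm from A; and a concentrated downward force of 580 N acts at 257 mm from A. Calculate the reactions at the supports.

A_x = -280.0 N, A_y = 865.8 N, B_y = 1461 N

Resultant of the distributed load: 4.7 × 295 = 1386.5 N at 155.5 mm from A.
Taking moments about A: B_y·295 − (4.7·295)·155.5 − 360·184 − 580·257 = 0 → B_y = 430900.75/295 = 1460.68 ≈ 1461 N.
ΣF_y = 0: A_y + 1460.68 − 4.7·295 − 360 − 580 = 0 → A_y = 865.8 N.
ΣF_x = 0: A_x + 280 = 0 → A_x = -280.0 N.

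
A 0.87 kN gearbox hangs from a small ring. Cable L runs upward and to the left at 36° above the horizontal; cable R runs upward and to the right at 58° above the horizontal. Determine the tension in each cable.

T_L = 0.4622 kN, T_R = 0.7056 kN

ΣF_x = 0: −T_L·cos36° + T_R·cos58° = 0 → T_R = 1.52668·T_L.
ΣF_y = 0: T_L·sin36° + T_R·sin58° = 0.87.
Substitute: T_L·(0.587785 + 1.52668·0.848048) = 0.87 → T_L = 0.462156 ≈ 0.4622 kN.
Then T_R = 1.52668 × 0.462156 = 0.7056 kN.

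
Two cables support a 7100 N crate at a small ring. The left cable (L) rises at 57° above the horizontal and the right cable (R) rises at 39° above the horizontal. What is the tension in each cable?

T_L = 5548 N, T_R = 3888 N

ΣF_x = 0: −T_L·cos57° + T_R·cos39° = 0 → T_R = 0.700819·T_L.
ΣF_y = 0: T_L·sin57° + T_R·sin39° = 7100.
Substitute: T_L·(0.838671 + 0.700819·0.62932) = 7100 → T_L = 5548.13 ≈ 5548 N.
Then T_R = 0.700819 × 5548.13 = 3888 N.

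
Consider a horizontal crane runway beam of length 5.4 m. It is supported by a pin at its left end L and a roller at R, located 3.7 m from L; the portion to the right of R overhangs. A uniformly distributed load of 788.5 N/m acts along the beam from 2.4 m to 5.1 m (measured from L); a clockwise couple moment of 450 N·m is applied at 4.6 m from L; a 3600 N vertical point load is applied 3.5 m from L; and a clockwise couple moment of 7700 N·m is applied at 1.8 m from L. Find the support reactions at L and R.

Resultant of the distributed load: 788.5 × 2.7 = 2128.95 N at 3.75 m from L.
ΣM about L: R_y·3.7 − (788.5·2.7)·3.75 − 450 − 3600·3.5 − 7700 = 0 → R_y = 28733.5625/3.7 = 7765.83 ≈ 7766 N.
ΣF_y = 0: L_y + 7765.83 − 788.5·2.7 − 3600 = 0 → L_y = -2037 N.
ΣF_x = 0: no horizontal applied forces, so L_x = 0.

L_x = 0, L_y = -2037 N, R_y = 7766 N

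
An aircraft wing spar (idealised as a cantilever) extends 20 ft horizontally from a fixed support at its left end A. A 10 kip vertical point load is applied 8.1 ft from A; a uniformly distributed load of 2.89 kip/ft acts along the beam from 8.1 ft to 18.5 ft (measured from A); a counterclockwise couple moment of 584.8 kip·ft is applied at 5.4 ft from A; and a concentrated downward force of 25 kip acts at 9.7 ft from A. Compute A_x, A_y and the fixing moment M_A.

A_x = 0, A_y = 65.06 kip, M_A = 138.4 kip·ft

Resultant of the distributed load: 2.89 × 10.4 = 30.056 kip at 13.3 ft from A.
ΣF_x = 0: A_x = 0.
ΣF_y = 0: A_y − 10 − 2.89·10.4 − 25 = 0 → A_y = 65.06 kip.
ΣM about A: M_A − 10·8.1 − (2.89·10.4)·13.3 + 584.8 − 25·9.7 = 0 → M_A = 138.4 kip·ft.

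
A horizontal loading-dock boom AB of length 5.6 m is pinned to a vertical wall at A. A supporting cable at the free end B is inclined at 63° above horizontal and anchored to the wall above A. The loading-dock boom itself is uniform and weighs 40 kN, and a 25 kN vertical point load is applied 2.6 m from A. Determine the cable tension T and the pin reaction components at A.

T = 35.47 kN, A_x = 16.10 kN, A_y = 33.39 kN

ΣM about A: T·sin63°·5.6 − 40·2.8 − 25·2.6 = 0 → T = 177/(5.6·0.891007) = 35.4735 ≈ 35.47 kN.
ΣF_x = 0: A_x − T·cos63° = 0 → A_x = 35.4735 × 0.45399 = 16.10 kN.
ΣF_y = 0: A_y + T·sin63° − 40 − 25 = 0 → A_y = 65 − 35.4735 × 0.891007 = 33.39 kN.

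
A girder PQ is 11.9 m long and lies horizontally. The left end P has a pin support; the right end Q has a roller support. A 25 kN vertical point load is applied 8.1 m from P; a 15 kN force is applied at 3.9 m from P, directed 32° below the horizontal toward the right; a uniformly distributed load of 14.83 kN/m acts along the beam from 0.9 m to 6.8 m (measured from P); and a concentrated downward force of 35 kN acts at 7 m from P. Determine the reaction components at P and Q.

P_x = -12.72 kN, P_y = 86.93 kN, Q_y = 68.52 kN

Resultant of the distributed load: 14.83 × 5.9 = 87.497 kN at 3.85 m from P.
Taking moments about P: Q_y·11.9 − 25·8.1 − 15·sin32°·3.9 − (14.83·5.9)·3.85 − 35·7 = 0 → Q_y = 815.364/11.9 = 68.518 ≈ 68.52 kN.
ΣF_y = 0: P_y + 68.518 − 25 − 15·sin32° − 14.83·5.9 − 35 = 0 → P_y = 86.93 kN.
ΣF_x = 0: P_x + 15·cos32° = 0 → P_x = -12.72 kN.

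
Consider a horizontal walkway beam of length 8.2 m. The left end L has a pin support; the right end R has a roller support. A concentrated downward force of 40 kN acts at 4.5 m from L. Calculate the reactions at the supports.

Moments about L: R_y·8.2 − 40·4.5 = 0 → R_y = 180/8.2 = 21.9512 ≈ 21.95 kN.
ΣF_y = 0: L_y + 21.9512 − 40 = 0 → L_y = 18.05 kN.
ΣF_x = 0: no horizontal applied forces, so L_x = 0.

L_x = 0, L_y = 18.05 kN, R_y = 21.95 kN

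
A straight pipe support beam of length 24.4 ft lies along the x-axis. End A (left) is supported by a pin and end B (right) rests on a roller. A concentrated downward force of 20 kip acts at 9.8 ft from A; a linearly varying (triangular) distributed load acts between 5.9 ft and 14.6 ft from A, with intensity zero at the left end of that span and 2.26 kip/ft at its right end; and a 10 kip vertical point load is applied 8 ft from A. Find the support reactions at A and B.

Resultant of the triangular load: ½ × 2.26 × 8.7 = 9.831 kip, acting at 11.7 ft from A (one-third of the span from the peak).
Taking moments about A: B_y·24.4 − 20·9.8 − (½·2.26·8.7)·11.7 − 10·8 = 0 → B_y = 391.0227/24.4 = 16.0255 ≈ 16.03 kip.
ΣF_y = 0: A_y + 16.0255 − 20 − ½·2.26·8.7 − 10 = 0 → A_y = 23.81 kip.
ΣF_x = 0: no horizontal applied forces, so A_x = 0.

A_x = 0, A_y = 23.81 kip, B_y = 16.03 kip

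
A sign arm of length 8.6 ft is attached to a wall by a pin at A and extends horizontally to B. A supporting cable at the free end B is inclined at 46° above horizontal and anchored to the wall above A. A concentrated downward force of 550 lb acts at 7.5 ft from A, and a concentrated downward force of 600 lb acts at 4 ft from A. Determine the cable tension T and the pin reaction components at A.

ΣM about A: T·sin46°·8.6 − 550·7.5 − 600·4 = 0 → T = 6525/(8.6·0.71934) = 1054.75 ≈ 1055 lb.
ΣF_x = 0: A_x − T·cos46° = 0 → A_x = 1054.75 × 0.694658 = 732.7 lb.
ΣF_y = 0: A_y + T·sin46° − 550 − 600 = 0 → A_y = 1150 − 1054.75 × 0.71934 = 391.3 lb.

T = 1055 lb, A_x = 732.7 lb, A_y = 391.3 lb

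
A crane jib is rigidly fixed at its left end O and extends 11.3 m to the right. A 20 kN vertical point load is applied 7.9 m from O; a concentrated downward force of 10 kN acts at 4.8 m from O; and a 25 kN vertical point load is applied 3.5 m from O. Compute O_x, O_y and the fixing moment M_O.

O_x = 0, O_y = 55.00 kN, M_O = 293.5 kN·m

ΣF_x = 0: O_x = 0.
ΣF_y = 0: O_y − 20 − 10 − 25 = 0 → O_y = 55.00 kN.
ΣM about O: M_O − 20·7.9 − 10·4.8 − 25·3.5 = 0 → M_O = 293.5 kN·m.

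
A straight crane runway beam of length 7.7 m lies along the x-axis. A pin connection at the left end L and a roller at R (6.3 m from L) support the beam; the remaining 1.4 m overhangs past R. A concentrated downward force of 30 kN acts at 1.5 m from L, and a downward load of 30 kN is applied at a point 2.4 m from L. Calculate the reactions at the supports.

L_x = 0, L_y = 41.43 kN, R_y = 18.57 kN

Moments about L: R_y·6.3 − 30·1.5 − 30·2.4 = 0 → R_y = 117/6.3 = 18.5714 ≈ 18.57 kN.
ΣF_y = 0: L_y + 18.5714 − 30 − 30 = 0 → L_y = 41.43 kN.
ΣF_x = 0: no horizontal applied forces, so L_x = 0.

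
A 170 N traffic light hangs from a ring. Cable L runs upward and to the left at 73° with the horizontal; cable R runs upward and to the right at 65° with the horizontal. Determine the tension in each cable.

ΣF_x = 0: −T_L·cos73° + T_R·cos65° = 0 → T_R = 0.69181·T_L.
ΣF_y = 0: T_L·sin73° + T_R·sin65° = 170.
Substitute: T_L·(0.956305 + 0.69181·0.906308) = 170 → T_L = 107.371 ≈ 107.4 N.
Then T_R = 0.69181 × 107.371 = 74.28 N.

T_L = 107.4 N, T_R = 74.28 N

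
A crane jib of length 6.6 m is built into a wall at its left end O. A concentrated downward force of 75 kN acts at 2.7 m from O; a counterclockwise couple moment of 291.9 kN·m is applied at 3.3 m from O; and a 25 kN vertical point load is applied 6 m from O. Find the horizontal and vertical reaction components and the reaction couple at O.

O_x = 0, O_y = 100.0 kN, M_O = 60.60 kN·m

ΣF_x = 0: O_x = 0.
ΣF_y = 0: O_y − 75 − 25 = 0 → O_y = 100.0 kN.
ΣM about O: M_O − 75·2.7 + 291.9 − 25·6 = 0 → M_O = 60.60 kN·m.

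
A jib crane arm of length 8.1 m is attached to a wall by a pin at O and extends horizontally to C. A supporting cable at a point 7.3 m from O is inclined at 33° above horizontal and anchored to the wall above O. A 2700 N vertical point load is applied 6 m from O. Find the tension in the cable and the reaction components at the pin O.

T = 4075 N, O_x = 3417 N, O_y = 480.8 N

ΣM about O: T·sin33°·7.3 − 2700·6 = 0 → T = 16200/(7.3·0.544639) = 4074.59 ≈ 4075 N.
ΣF_x = 0: O_x − T·cos33° = 0 → O_x = 4074.59 × 0.838671 = 3417 N.
ΣF_y = 0: O_y + T·sin33° − 2700 = 0 → O_y = 2700 − 4074.59 × 0.544639 = 480.8 N.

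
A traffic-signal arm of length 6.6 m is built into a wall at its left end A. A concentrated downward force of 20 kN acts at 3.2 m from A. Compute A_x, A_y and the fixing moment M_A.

A_x = 0, A_y = 20.00 kN, M_A = 64.00 kN·m

ΣF_x = 0: A_x = 0.
ΣF_y = 0: A_y − 20 = 0 → A_y = 20.00 kN.
ΣM about A: M_A − 20·3.2 = 0 → M_A = 64.00 kN·m.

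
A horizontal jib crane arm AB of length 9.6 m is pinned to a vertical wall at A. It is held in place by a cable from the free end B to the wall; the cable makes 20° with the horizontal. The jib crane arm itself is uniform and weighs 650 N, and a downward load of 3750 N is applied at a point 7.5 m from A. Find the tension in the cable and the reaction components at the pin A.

ΣM about A: T·sin20°·9.6 − 650·4.8 − 3750·7.5 = 0 → T = 31245/(9.6·0.34202) = 9516.07 ≈ 9516 N.
ΣF_x = 0: A_x − T·cos20° = 0 → A_x = 9516.07 × 0.939693 = 8942 N.
ΣF_y = 0: A_y + T·sin20° − 650 − 3750 = 0 → A_y = 4400 − 9516.07 × 0.34202 = 1145 N.

T = 9516 N, A_x = 8942 N, A_y = 1145 N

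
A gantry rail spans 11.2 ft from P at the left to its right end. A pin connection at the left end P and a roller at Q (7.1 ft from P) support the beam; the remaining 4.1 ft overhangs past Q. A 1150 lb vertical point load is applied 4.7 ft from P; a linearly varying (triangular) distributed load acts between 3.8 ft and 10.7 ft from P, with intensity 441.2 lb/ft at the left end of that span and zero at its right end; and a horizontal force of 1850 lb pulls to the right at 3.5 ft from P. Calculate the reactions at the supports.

P_x = -1850 lb, P_y = 603.1 lb, Q_y = 2069 lb

Resultant of the triangular load: ½ × 441.2 × 6.9 = 1522.14 lb, acting at 6.1 ft from P (one-third of the span from the peak).
Moments about P: Q_y·7.1 − 1150·4.7 − (½·441.2·6.9)·6.1 = 0 → Q_y = 14690.054/7.1 = 2069.02 ≈ 2069 lb.
ΣF_y = 0: P_y + 2069.02 − 1150 − ½·441.2·6.9 = 0 → P_y = 603.1 lb.
ΣF_x = 0: P_x + 1850 = 0 → P_x = -1850 lb.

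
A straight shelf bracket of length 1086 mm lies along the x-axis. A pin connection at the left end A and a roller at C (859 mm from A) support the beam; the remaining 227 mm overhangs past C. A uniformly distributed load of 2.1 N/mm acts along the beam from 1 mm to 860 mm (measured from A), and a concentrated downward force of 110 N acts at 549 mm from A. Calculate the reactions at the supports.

A_x = 0, A_y = 939.5 N, C_y = 974.4 N

Resultant of the distributed load: 2.1 × 859 = 1803.9 N at 430.5 mm from A.
Taking moments about A: C_y·859 − (2.1·859)·430.5 − 110·549 = 0 → C_y = 836968.95/859 = 974.353 ≈ 974.4 N.
ΣF_y = 0: A_y + 974.353 − 2.1·859 − 110 = 0 → A_y = 939.5 N.
ΣF_x = 0: no horizontal applied forces, so A_x = 0.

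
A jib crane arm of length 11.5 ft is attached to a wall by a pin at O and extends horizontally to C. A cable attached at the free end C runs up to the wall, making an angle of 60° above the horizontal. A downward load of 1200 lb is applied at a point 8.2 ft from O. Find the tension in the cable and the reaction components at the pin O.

T = 988.0 lb, O_x = 494.0 lb, O_y = 344.3 lb

ΣM about O: T·sin60°·11.5 − 1200·8.2 = 0 → T = 9840/(11.5·0.866025) = 988.022 ≈ 988.0 lb.
ΣF_x = 0: O_x − T·cos60° = 0 → O_x = 988.022 × 0.5 = 494.0 lb.
ΣF_y = 0: O_y + T·sin60° − 1200 = 0 → O_y = 1200 − 988.022 × 0.866025 = 344.3 lb.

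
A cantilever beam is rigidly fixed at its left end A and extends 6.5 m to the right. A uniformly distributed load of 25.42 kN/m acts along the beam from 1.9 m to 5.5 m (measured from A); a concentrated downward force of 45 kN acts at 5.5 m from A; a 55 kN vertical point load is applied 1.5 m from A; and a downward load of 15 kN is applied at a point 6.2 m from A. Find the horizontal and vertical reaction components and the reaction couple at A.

Resultant of the distributed load: 25.42 × 3.6 = 91.512 kN at 3.7 m from A.
ΣF_x = 0: A_x = 0.
ΣF_y = 0: A_y − 25.42·3.6 − 45 − 55 − 15 = 0 → A_y = 206.5 kN.
ΣM about A: M_A − (25.42·3.6)·3.7 − 45·5.5 − 55·1.5 − 15·6.2 = 0 → M_A = 761.6 kN·m.

A_x = 0, A_y = 206.5 kN, M_A = 761.6 kN·m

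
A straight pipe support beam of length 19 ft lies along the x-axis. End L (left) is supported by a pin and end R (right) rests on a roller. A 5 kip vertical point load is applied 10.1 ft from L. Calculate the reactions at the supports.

ΣM about L: R_y·19 − 5·10.1 = 0 → R_y = 50.5/19 = 2.65789 ≈ 2.658 kip.
ΣF_y = 0: L_y + 2.65789 − 5 = 0 → L_y = 2.342 kip.
ΣF_x = 0: no horizontal applied forces, so L_x = 0.

L_x = 0, L_y = 2.342 kip, R_y = 2.658 kip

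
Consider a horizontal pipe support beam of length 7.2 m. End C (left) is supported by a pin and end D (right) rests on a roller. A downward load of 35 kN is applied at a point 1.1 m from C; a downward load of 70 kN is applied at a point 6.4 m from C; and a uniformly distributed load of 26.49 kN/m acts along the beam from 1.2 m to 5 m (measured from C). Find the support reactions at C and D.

C_x = 0, C_y = 94.75 kN, D_y = 110.9 kN

Resultant of the distributed load: 26.49 × 3.8 = 100.662 kN at 3.1 m from C.
Taking moments about C: D_y·7.2 − 35·1.1 − 70·6.4 − (26.49·3.8)·3.1 = 0 → D_y = 798.5522/7.2 = 110.91 ≈ 110.9 kN.
ΣF_y = 0: C_y + 110.91 − 35 − 70 − 26.49·3.8 = 0 → C_y = 94.75 kN.
ΣF_x = 0: no horizontal applied forces, so C_x = 0.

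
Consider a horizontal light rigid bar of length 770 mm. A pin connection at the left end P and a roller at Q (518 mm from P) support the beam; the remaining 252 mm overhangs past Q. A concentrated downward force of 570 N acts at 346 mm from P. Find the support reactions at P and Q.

ΣM about P: Q_y·518 − 570·346 = 0 → Q_y = 197220/518 = 380.734 ≈ 380.7 N.
ΣF_y = 0: P_y + 380.734 − 570 = 0 → P_y = 189.3 N.
ΣF_x = 0: no horizontal applied forces, so P_x = 0.

P_x = 0, P_y = 189.3 N, Q_y = 380.7 N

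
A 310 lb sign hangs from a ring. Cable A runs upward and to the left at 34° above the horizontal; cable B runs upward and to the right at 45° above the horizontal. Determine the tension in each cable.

T_A = 223.3 lb, T_B = 261.8 lb

ΣF_x = 0: −T_A·cos34° + T_B·cos45° = 0 → T_B = 1.17244·T_A.
ΣF_y = 0: T_A·sin34° + T_B·sin45° = 310.
Substitute: T_A·(0.559193 + 1.17244·0.707107) = 310 → T_A = 223.305 ≈ 223.3 lb.
Then T_B = 1.17244 × 223.305 = 261.8 lb.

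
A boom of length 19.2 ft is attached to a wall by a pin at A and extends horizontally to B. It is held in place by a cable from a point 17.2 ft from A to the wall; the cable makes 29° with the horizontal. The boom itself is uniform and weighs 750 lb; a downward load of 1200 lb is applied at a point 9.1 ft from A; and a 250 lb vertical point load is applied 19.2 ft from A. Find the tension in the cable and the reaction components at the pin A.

ΣM about A: T·sin29°·17.2 − 750·9.6 − 1200·9.1 − 250·19.2 = 0 → T = 22920/(17.2·0.48481) = 2748.62 ≈ 2749 lb.
ΣF_x = 0: A_x − T·cos29° = 0 → A_x = 2748.62 × 0.87462 = 2404 lb.
ΣF_y = 0: A_y + T·sin29° − 750 − 1200 − 250 = 0 → A_y = 2200 − 2748.62 × 0.48481 = 867.4 lb.

T = 2749 lb, A_x = 2404 lb, A_y = 867.4 lb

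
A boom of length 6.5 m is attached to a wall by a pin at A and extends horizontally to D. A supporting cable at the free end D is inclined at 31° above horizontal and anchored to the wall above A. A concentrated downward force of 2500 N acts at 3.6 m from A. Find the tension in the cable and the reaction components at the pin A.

T = 2688 N, A_x = 2304 N, A_y = 1115 N

ΣM about A: T·sin31°·6.5 − 2500·3.6 = 0 → T = 9000/(6.5·0.515038) = 2688.38 ≈ 2688 N.
ΣF_x = 0: A_x − T·cos31° = 0 → A_x = 2688.38 × 0.857167 = 2304 N.
ΣF_y = 0: A_y + T·sin31° − 2500 = 0 → A_y = 2500 − 2688.38 × 0.515038 = 1115 N.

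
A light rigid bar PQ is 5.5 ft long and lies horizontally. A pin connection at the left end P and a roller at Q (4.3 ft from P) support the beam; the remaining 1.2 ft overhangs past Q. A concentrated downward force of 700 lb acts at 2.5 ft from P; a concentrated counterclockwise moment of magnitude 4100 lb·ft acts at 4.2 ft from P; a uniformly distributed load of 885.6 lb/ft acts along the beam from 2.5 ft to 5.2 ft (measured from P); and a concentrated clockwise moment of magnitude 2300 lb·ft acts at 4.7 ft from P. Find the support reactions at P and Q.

P_x = 0, P_y = 961.9 lb, Q_y = 2129 lb

Resultant of the distributed load: 885.6 × 2.7 = 2391.12 lb at 3.85 ft from P.
Moments about P: Q_y·4.3 − 700·2.5 + 4100 − (885.6·2.7)·3.85 − 2300 = 0 → Q_y = 9155.812/4.3 = 2129.26 ≈ 2129 lb.
ΣF_y = 0: P_y + 2129.26 − 700 − 885.6·2.7 = 0 → P_y = 961.9 lb.
ΣF_x = 0: no horizontal applied forces, so P_x = 0.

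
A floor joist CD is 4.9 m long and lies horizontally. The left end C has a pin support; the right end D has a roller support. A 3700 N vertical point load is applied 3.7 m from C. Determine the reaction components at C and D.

C_x = 0, C_y = 906.1 N, D_y = 2794 N

Moments about C: D_y·4.9 − 3700·3.7 = 0 → D_y = 13690/4.9 = 2793.88 ≈ 2794 N.
ΣF_y = 0: C_y + 2793.88 − 3700 = 0 → C_y = 906.1 N.
ΣF_x = 0: no horizontal applied forces, so C_x = 0.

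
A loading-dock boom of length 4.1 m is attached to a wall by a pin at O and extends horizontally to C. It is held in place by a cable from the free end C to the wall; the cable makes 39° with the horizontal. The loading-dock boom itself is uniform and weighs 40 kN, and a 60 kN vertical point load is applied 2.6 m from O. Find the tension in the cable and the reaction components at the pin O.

ΣM about O: T·sin39°·4.1 − 40·2.05 − 60·2.6 = 0 → T = 238/(4.1·0.62932) = 92.2405 ≈ 92.24 kN.
ΣF_x = 0: O_x − T·cos39° = 0 → O_x = 92.2405 × 0.777146 = 71.68 kN.
ΣF_y = 0: O_y + T·sin39° − 40 − 60 = 0 → O_y = 100 − 92.2405 × 0.62932 = 41.95 kN.

T = 92.24 kN, O_x = 71.68 kN, O_y = 41.95 kN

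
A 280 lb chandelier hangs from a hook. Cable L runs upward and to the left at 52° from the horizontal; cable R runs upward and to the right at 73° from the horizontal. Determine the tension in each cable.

T_L = 99.94 lb, T_R = 210.4 lb

ΣF_x = 0: −T_L·cos52° + T_R·cos73° = 0 → T_R = 2.10575·T_L.
ΣF_y = 0: T_L·sin52° + T_R·sin73° = 280.
Substitute: T_L·(0.788011 + 2.10575·0.956305) = 280 → T_L = 99.9375 ≈ 99.94 lb.
Then T_R = 2.10575 × 99.9375 = 210.4 lb.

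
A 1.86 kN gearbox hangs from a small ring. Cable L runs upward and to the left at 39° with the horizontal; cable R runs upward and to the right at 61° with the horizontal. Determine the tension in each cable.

ΣF_x = 0: −T_L·cos39° + T_R·cos61° = 0 → T_R = 1.60299·T_L.
ΣF_y = 0: T_L·sin39° + T_R·sin61° = 1.86.
Substitute: T_L·(0.62932 + 1.60299·0.87462) = 1.86 → T_L = 0.915658 ≈ 0.9157 kN.
Then T_R = 1.60299 × 0.915658 = 1.468 kN.

T_L = 0.9157 kN, T_R = 1.468 kN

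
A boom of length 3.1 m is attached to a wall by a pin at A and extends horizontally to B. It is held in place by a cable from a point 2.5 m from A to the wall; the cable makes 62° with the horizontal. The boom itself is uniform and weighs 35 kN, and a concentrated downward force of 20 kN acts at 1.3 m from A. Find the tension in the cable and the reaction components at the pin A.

T = 36.36 kN, A_x = 17.07 kN, A_y = 22.90 kN

ΣM about A: T·sin62°·2.5 − 35·1.55 − 20·1.3 = 0 → T = 80.25/(2.5·0.882948) = 36.3555 ≈ 36.36 kN.
ΣF_x = 0: A_x − T·cos62° = 0 → A_x = 36.3555 × 0.469472 = 17.07 kN.
ΣF_y = 0: A_y + T·sin62° − 35 − 20 = 0 → A_y = 55 − 36.3555 × 0.882948 = 22.90 kN.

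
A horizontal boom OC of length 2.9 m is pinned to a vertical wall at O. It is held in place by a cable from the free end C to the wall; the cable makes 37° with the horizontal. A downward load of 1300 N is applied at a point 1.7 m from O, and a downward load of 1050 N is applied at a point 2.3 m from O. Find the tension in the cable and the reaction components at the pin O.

T = 2650 N, O_x = 2116 N, O_y = 755.2 N

ΣM about O: T·sin37°·2.9 − 1300·1.7 − 1050·2.3 = 0 → T = 4625/(2.9·0.601815) = 2650.03 ≈ 2650 N.
ΣF_x = 0: O_x − T·cos37° = 0 → O_x = 2650.03 × 0.798636 = 2116 N.
ΣF_y = 0: O_y + T·sin37° − 1300 − 1050 = 0 → O_y = 2350 − 2650.03 × 0.601815 = 755.2 N.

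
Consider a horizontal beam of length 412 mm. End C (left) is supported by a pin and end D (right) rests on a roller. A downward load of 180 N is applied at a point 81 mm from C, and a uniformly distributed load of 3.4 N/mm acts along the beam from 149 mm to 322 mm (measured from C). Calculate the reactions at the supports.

C_x = 0, C_y = 396.6 N, D_y = 371.6 N

Resultant of the distributed load: 3.4 × 173 = 588.2 N at 235.5 mm from C.
Taking moments about C: D_y·412 − 180·81 − (3.4·173)·235.5 = 0 → D_y = 153101.1/412 = 371.605 ≈ 371.6 N.
ΣF_y = 0: C_y + 371.605 − 180 − 3.4·173 = 0 → C_y = 396.6 N.
ΣF_x = 0: no horizontal applied forces, so C_x = 0.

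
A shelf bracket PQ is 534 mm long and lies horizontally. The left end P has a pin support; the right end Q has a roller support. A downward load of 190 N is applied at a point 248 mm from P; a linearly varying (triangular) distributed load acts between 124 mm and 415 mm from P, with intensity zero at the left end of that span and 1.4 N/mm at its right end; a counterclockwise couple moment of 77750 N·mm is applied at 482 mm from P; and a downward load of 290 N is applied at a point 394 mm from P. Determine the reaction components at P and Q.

P_x = 0, P_y = 405.8 N, Q_y = 277.9 N

Resultant of the triangular load: ½ × 1.4 × 291 = 203.7 N, acting at 318 mm from P (one-third of the span from the peak).
Moments about P: Q_y·534 − 190·248 − (½·1.4·291)·318 + 77750 − 290·394 = 0 → Q_y = 148406.6/534 = 277.915 ≈ 277.9 N.
ΣF_y = 0: P_y + 277.915 − 190 − ½·1.4·291 − 290 = 0 → P_y = 405.8 N.
ΣF_x = 0: no horizontal applied forces, so P_x = 0.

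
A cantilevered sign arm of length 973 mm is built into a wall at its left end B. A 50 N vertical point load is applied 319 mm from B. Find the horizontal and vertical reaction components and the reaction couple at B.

B_x = 0, B_y = 50.00 N, M_B = 15950 N·mm

ΣF_x = 0: B_x = 0.
ΣF_y = 0: B_y − 50 = 0 → B_y = 50.00 N.
ΣM about B: M_B − 50·319 = 0 → M_B = 15950 N·mm.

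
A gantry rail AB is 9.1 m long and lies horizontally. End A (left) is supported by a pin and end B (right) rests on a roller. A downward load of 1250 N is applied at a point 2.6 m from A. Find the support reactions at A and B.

A_x = 0, A_y = 892.9 N, B_y = 357.1 N

ΣM about A: B_y·9.1 − 1250·2.6 = 0 → B_y = 3250/9.1 = 357.143 ≈ 357.1 N.
ΣF_y = 0: A_y + 357.143 − 1250 = 0 → A_y = 892.9 N.
ΣF_x = 0: no horizontal applied forces, so A_x = 0.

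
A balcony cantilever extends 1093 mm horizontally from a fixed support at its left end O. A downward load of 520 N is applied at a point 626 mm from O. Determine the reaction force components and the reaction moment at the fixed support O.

ΣF_x = 0: O_x = 0.
ΣF_y = 0: O_y − 520 = 0 → O_y = 520.0 N.
ΣM about O: M_O − 520·626 = 0 → M_O = 325500 N·mm.

O_x = 0, O_y = 520.0 N, M_O = 325500 N·mm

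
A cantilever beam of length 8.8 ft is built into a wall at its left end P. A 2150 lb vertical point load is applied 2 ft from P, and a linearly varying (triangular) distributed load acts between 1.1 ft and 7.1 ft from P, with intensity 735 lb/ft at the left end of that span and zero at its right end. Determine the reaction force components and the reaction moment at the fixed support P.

P_x = 0, P_y = 4355 lb, M_P = 11140 lb·ft

Resultant of the triangular load: ½ × 735 × 6 = 2205 lb, acting at 3.1 ft from P (one-third of the span from the peak).
ΣF_x = 0: P_x = 0.
ΣF_y = 0: P_y − 2150 − ½·735·6 = 0 → P_y = 4355 lb.
ΣM about P: M_P − 2150·2 − (½·735·6)·3.1 = 0 → M_P = 11140 lb·ft.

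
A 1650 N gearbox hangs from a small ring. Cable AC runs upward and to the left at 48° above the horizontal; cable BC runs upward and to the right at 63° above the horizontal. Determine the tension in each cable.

T_AC = 802.4 N, T_BC = 1183 N

ΣF_x = 0: −T_AC·cos48° + T_BC·cos63° = 0 → T_BC = 1.47389·T_AC.
ΣF_y = 0: T_AC·sin48° + T_BC·sin63° = 1650.
Substitute: T_AC·(0.743145 + 1.47389·0.891007) = 1650 → T_AC = 802.376 ≈ 802.4 N.
Then T_BC = 1.47389 × 802.376 = 1183 N.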